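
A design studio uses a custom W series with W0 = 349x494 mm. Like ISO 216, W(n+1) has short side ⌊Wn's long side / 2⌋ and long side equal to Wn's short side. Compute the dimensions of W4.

87 × 123 mm

W1: ⌊494/2⌋ × 349 = 247 × 349 mm
W2: ⌊349/2⌋ × 247 = 174 × 247 mm
W3: ⌊247/2⌋ × 174 = 123 × 174 mm
W4: ⌊174/2⌋ × 123 = 87 × 123 mm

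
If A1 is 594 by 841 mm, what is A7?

A2: ⌊841/2⌋ × 594 = 420 × 594 mm
A3: ⌊594/2⌋ × 420 = 297 × 420 mm
A4: ⌊420/2⌋ × 297 = 210 × 297 mm
A5: ⌊297/2⌋ × 210 = 148 × 210 mm
A6: ⌊210/2⌋ × 148 = 105 × 148 mm
A7: ⌊148/2⌋ × 105 = 74 × 105 mm

74 × 105 mm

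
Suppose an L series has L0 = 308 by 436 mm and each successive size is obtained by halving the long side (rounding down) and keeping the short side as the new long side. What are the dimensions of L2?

L1: ⌊436/2⌋ × 308 = 218 × 308 mm
L2: ⌊308/2⌋ × 218 = 154 × 218 mm

154 × 218 mm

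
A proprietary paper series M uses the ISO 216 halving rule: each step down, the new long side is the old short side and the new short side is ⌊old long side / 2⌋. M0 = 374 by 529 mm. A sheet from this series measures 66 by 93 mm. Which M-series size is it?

M5

M0: 374 × 529 mm
M1: 264 × 374 mm
M2: 187 × 264 mm
M3: 132 × 187 mm
M4: 93 × 132 mm
M5: 66 × 93 mm
M6: 46 × 66 mm
→ matches M5.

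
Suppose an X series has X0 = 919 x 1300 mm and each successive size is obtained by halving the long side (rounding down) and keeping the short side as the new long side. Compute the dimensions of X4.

229 × 325 mm

X1: ⌊1300/2⌋ × 919 = 650 × 919 mm
X2: ⌊919/2⌋ × 650 = 459 × 650 mm
X3: ⌊650/2⌋ × 459 = 325 × 459 mm
X4: ⌊459/2⌋ × 325 = 229 × 325 mm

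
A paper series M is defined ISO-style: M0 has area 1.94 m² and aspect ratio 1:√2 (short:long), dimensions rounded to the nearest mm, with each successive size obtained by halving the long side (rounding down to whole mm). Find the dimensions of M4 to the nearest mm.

Let M0's short side be w mm. w · w√2 = 1.94 m² = 1,940,000 mm², so w ≈ 1171.2 mm and w√2 ≈ 1656.4 mm → M0 = 1171 × 1656 mm.
M1: ⌊1656/2⌋ × 1171 = 828 × 1171 mm
M2: ⌊1171/2⌋ × 828 = 585 × 828 mm
M3: ⌊828/2⌋ × 585 = 414 × 585 mm
M4: ⌊585/2⌋ × 414 = 292 × 414 mm

292 × 414 mm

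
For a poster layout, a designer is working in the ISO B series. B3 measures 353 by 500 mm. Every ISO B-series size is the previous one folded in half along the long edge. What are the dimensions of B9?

B4: ⌊500/2⌋ × 353 = 250 × 353 mm
B5: ⌊353/2⌋ × 250 = 176 × 250 mm
B6: ⌊250/2⌋ × 176 = 125 × 176 mm
B7: ⌊176/2⌋ × 125 = 88 × 125 mm
B8: ⌊125/2⌋ × 88 = 62 × 88 mm
B9: ⌊88/2⌋ × 62 = 44 × 62 mm

44 × 62 mm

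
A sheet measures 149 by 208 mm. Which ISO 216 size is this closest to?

Aspect ratio 208/149 ≈ 1.396 (ISO target is √2 ≈ 1.414).
In the A-series (A0 area = 1 m²): A5 = 148 × 210 mm.
Off by 3 mm total — nearest standard size.

A5 (148 × 210 mm)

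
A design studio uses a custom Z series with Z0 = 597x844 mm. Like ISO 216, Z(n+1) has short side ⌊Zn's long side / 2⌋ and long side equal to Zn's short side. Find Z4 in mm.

Z1: ⌊844/2⌋ × 597 = 422 × 597 mm
Z2: ⌊597/2⌋ × 422 = 298 × 422 mm
Z3: ⌊422/2⌋ × 298 = 211 × 298 mm
Z4: ⌊298/2⌋ × 211 = 149 × 211 mm

149 × 211 mm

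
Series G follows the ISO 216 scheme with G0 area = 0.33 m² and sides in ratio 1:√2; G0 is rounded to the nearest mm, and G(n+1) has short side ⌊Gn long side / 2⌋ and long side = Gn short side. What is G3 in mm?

Let G0's short side be w mm. w · w√2 = 0.33 m² = 330,000 mm², so w ≈ 483.1 mm and w√2 ≈ 683.1 mm → G0 = 483 × 683 mm.
G1: ⌊683/2⌋ × 483 = 341 × 483 mm
G2: ⌊483/2⌋ × 341 = 241 × 341 mm
G3: ⌊341/2⌋ × 241 = 170 × 241 mm

170 × 241 mm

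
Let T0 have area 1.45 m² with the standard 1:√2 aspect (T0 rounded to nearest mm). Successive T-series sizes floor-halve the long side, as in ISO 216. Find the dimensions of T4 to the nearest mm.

253 × 358 mm

Let T0's short side be w mm. w · w√2 = 1.45 m² = 1,450,000 mm², so w ≈ 1012.6 mm and w√2 ≈ 1432.0 mm → T0 = 1013 × 1432 mm.
T1: ⌊1432/2⌋ × 1013 = 716 × 1013 mm
T2: ⌊1013/2⌋ × 716 = 506 × 716 mm
T3: ⌊716/2⌋ × 506 = 358 × 506 mm
T4: ⌊506/2⌋ × 358 = 253 × 358 mm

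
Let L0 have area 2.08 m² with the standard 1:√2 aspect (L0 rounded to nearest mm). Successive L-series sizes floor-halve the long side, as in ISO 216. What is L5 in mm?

Let L0's short side be w mm. w · w√2 = 2.08 m² = 2,080,000 mm², so w ≈ 1212.8 mm and w√2 ≈ 1715.1 mm → L0 = 1213 × 1715 mm.
L1: ⌊1715/2⌋ × 1213 = 857 × 1213 mm
L2: ⌊1213/2⌋ × 857 = 606 × 857 mm
L3: ⌊857/2⌋ × 606 = 428 × 606 mm
L4: ⌊606/2⌋ × 428 = 303 × 428 mm
L5: ⌊428/2⌋ × 303 = 214 × 303 mm

214 × 303 mm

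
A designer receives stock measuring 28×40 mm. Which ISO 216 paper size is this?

C10 (28 × 40 mm)

Aspect ratio 40/28 ≈ 1.429 — close to the ISO √2 ≈ 1.414.
In the C-series (envelope sizes, between A and B): C10 = 28 × 40 mm.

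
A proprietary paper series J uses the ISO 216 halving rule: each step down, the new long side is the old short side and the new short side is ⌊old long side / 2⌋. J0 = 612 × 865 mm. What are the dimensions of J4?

J1 = 432 × 612 mm (from J0 by 1 halving).
J2: ⌊612/2⌋ × 432 = 306 × 432 mm
J3: ⌊432/2⌋ × 306 = 216 × 306 mm
J4: ⌊306/2⌋ × 216 = 153 × 216 mm

153 × 216 mm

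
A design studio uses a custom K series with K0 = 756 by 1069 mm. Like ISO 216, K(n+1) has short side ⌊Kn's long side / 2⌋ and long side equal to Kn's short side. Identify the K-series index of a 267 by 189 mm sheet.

K4

K0: 756 × 1069 mm
K1: 534 × 756 mm
K2: 378 × 534 mm
K3: 267 × 378 mm
K4: 189 × 267 mm
K5: 133 × 189 mm
→ matches K4.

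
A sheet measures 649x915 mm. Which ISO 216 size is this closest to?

C1 (648 × 917 mm)

Aspect ratio 915/649 ≈ 1.410 — close to the ISO √2 ≈ 1.414.
In the C-series (envelope sizes, between A and B): C1 = 648 × 917 mm.
Off by 3 mm total — nearest standard size.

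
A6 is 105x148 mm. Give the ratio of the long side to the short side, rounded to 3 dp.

1.410

148 / 105 = 1.410
ISO 216 targets √2 ≈ 1.414; the -0.005 deviation is from mm rounding.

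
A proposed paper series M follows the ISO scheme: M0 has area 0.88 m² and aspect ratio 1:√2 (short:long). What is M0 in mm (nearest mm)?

Let the short side be w mm. Then w · w√2 = 0.88 m² = 880,000 mm².
w² = 880,000/√2, so w ≈ 788.8 mm; long side = w√2 ≈ 1115.6 mm.

789 × 1116 mm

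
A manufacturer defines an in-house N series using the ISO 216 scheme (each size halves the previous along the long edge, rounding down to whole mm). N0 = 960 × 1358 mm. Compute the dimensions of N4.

240 × 339 mm

N1: ⌊1358/2⌋ × 960 = 679 × 960 mm
N2: ⌊960/2⌋ × 679 = 480 × 679 mm
N3: ⌊679/2⌋ × 480 = 339 × 480 mm
N4: ⌊480/2⌋ × 339 = 240 × 339 mm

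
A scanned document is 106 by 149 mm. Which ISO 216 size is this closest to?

A6 (105 × 148 mm)

Aspect ratio 149/106 ≈ 1.406 — close to the ISO √2 ≈ 1.414.
In the A-series (A0 area = 1 m²): A6 = 105 × 148 mm.
Off by 2 mm total — nearest standard size.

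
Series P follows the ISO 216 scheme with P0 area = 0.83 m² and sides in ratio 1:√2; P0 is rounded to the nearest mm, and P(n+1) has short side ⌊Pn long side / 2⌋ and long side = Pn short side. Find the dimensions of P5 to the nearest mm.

Let P0's short side be w mm. w · w√2 = 0.83 m² = 830,000 mm², so w ≈ 766.1 mm and w√2 ≈ 1083.4 mm → P0 = 766 × 1083 mm.
P1: ⌊1083/2⌋ × 766 = 541 × 766 mm
P2: ⌊766/2⌋ × 541 = 383 × 541 mm
P3: ⌊541/2⌋ × 383 = 270 × 383 mm
P4: ⌊383/2⌋ × 270 = 191 × 270 mm
P5: ⌊270/2⌋ × 191 = 135 × 191 mm

135 × 191 mm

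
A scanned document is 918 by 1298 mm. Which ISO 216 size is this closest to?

Aspect ratio 1298/918 ≈ 1.414 — close to the ISO √2 ≈ 1.414.
In the C-series (envelope sizes, between A and B): C0 = 917 × 1297 mm.
Off by 2 mm total — nearest standard size.

C0 (917 × 1297 mm)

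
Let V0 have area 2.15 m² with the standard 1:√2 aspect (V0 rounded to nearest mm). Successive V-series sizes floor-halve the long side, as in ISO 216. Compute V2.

616 × 872 mm

Let V0's short side be w mm. w · w√2 = 2.15 m² = 2,150,000 mm², so w ≈ 1233.0 mm and w√2 ≈ 1743.7 mm → V0 = 1233 × 1744 mm.
V1: ⌊1744/2⌋ × 1233 = 872 × 1233 mm
V2: ⌊1233/2⌋ × 872 = 616 × 872 mm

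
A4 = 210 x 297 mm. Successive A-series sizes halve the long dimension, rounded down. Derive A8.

52 × 74 mm

A5: ⌊297/2⌋ × 210 = 148 × 210 mm
A6: ⌊210/2⌋ × 148 = 105 × 148 mm
A7: ⌊148/2⌋ × 105 = 74 × 105 mm
A8: ⌊105/2⌋ × 74 = 52 × 74 mm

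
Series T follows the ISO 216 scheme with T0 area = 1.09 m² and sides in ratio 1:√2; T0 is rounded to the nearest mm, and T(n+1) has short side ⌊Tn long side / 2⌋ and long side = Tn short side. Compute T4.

219 × 310 mm

Let T0's short side be w mm. w · w√2 = 1.09 m² = 1,090,000 mm², so w ≈ 877.9 mm and w√2 ≈ 1241.6 mm → T0 = 878 × 1242 mm.
T1: ⌊1242/2⌋ × 878 = 621 × 878 mm
T2: ⌊878/2⌋ × 621 = 439 × 621 mm
T3: ⌊621/2⌋ × 439 = 310 × 439 mm
T4: ⌊439/2⌋ × 310 = 219 × 310 mm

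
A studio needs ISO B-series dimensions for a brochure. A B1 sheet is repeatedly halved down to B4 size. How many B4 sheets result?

Each ISO step halves the sheet: 1 × B1 → 2 × B2 → 4 × B3 → 8 × B4
From B1 to B4 is 3 halving steps: 2^3 = 8.

8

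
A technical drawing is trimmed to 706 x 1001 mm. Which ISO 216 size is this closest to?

Aspect ratio 1001/706 ≈ 1.418 — close to the ISO √2 ≈ 1.414.
In the B-series (B0 = 1000 × 1414 mm): B1 = 707 × 1000 mm.
Off by 2 mm total — nearest standard size.

B1 (707 × 1000 mm)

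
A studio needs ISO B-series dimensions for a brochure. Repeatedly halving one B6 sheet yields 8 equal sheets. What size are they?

8 = 2^3, so 3 halving steps.
B6 → B7 → … → B9 after 3 steps.

B9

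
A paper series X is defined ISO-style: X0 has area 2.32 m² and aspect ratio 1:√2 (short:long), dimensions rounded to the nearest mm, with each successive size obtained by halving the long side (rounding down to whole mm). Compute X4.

320 × 452 mm

Let X0's short side be w mm. w · w√2 = 2.32 m² = 2,320,000 mm², so w ≈ 1280.8 mm and w√2 ≈ 1811.3 mm → X0 = 1281 × 1811 mm.
X1: ⌊1811/2⌋ × 1281 = 905 × 1281 mm
X2: ⌊1281/2⌋ × 905 = 640 × 905 mm
X3: ⌊905/2⌋ × 640 = 452 × 640 mm
X4: ⌊640/2⌋ × 452 = 320 × 452 mm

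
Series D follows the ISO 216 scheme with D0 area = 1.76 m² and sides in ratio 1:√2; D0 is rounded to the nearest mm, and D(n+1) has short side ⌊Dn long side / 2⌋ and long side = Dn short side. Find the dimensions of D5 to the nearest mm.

197 × 279 mm

Let D0's short side be w mm. w · w√2 = 1.76 m² = 1,760,000 mm², so w ≈ 1115.6 mm and w√2 ≈ 1577.7 mm → D0 = 1116 × 1578 mm.
D1: ⌊1578/2⌋ × 1116 = 789 × 1116 mm
D2: ⌊1116/2⌋ × 789 = 558 × 789 mm
D3: ⌊789/2⌋ × 558 = 394 × 558 mm
D4: ⌊558/2⌋ × 394 = 279 × 394 mm
D5: ⌊394/2⌋ × 279 = 197 × 279 mm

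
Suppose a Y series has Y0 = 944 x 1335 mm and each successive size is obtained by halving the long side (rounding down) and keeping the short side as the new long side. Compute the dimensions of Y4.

236 × 333 mm

Y1: ⌊1335/2⌋ × 944 = 667 × 944 mm
Y2: ⌊944/2⌋ × 667 = 472 × 667 mm
Y3: ⌊667/2⌋ × 472 = 333 × 472 mm
Y4: ⌊472/2⌋ × 333 = 236 × 333 mm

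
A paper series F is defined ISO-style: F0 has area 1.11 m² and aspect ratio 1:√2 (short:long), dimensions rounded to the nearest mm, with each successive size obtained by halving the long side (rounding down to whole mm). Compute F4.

221 × 313 mm

Let F0's short side be w mm. w · w√2 = 1.11 m² = 1,110,000 mm², so w ≈ 885.9 mm and w√2 ≈ 1252.9 mm → F0 = 886 × 1253 mm.
F1: ⌊1253/2⌋ × 886 = 626 × 886 mm
F2: ⌊886/2⌋ × 626 = 443 × 626 mm
F3: ⌊626/2⌋ × 443 = 313 × 443 mm
F4: ⌊443/2⌋ × 313 = 221 × 313 mm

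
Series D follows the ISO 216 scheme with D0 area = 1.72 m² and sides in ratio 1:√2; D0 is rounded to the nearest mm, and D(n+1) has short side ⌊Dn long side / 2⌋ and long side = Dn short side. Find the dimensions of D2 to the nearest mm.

Let D0's short side be w mm. w · w√2 = 1.72 m² = 1,720,000 mm², so w ≈ 1102.8 mm and w√2 ≈ 1559.6 mm → D0 = 1103 × 1560 mm.
D1: ⌊1560/2⌋ × 1103 = 780 × 1103 mm
D2: ⌊1103/2⌋ × 780 = 551 × 780 mm

551 × 780 mm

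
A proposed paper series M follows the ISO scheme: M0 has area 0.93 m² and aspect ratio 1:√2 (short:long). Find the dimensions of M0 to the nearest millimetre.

811 × 1147 mm

Let the short side be w mm. Then w · w√2 = 0.93 m² = 930,000 mm².
w² = 930,000/√2, so w ≈ 810.9 mm; long side = w√2 ≈ 1146.8 mm.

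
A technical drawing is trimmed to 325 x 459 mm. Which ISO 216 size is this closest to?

C3 (324 × 458 mm)

Aspect ratio 459/325 ≈ 1.412 — close to the ISO √2 ≈ 1.414.
In the C-series (envelope sizes, between A and B): C3 = 324 × 458 mm.
Off by 2 mm total — nearest standard size.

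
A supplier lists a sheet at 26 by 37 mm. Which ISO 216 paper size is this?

Aspect ratio 37/26 ≈ 1.423 — close to the ISO √2 ≈ 1.414.
In the A-series (A0 area = 1 m²): A10 = 26 × 37 mm.

A10 (26 × 37 mm)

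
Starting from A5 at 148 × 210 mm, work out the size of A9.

A6: ⌊210/2⌋ × 148 = 105 × 148 mm
A7: ⌊148/2⌋ × 105 = 74 × 105 mm
A8: ⌊105/2⌋ × 74 = 52 × 74 mm
A9: ⌊74/2⌋ × 52 = 37 × 52 mm

37 × 52 mm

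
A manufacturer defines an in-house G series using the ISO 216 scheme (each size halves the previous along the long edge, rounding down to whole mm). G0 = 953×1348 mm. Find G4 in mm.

238 × 337 mm

G1 = 674 × 953 mm (from G0 by 1 halving).
G2: ⌊953/2⌋ × 674 = 476 × 674 mm
G3: ⌊674/2⌋ × 476 = 337 × 476 mm
G4: ⌊476/2⌋ × 337 = 238 × 337 mm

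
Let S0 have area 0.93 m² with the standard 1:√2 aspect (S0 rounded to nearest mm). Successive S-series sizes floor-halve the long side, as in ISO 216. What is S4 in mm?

202 × 286 mm

Let S0's short side be w mm. w · w√2 = 0.93 m² = 930,000 mm², so w ≈ 810.9 mm and w√2 ≈ 1146.8 mm → S0 = 811 × 1147 mm.
S1: ⌊1147/2⌋ × 811 = 573 × 811 mm
S2: ⌊811/2⌋ × 573 = 405 × 573 mm
S3: ⌊573/2⌋ × 405 = 286 × 405 mm
S4: ⌊405/2⌋ × 286 = 202 × 286 mm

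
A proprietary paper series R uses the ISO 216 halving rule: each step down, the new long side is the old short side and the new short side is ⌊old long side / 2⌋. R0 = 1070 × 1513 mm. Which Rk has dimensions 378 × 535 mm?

R0: 1070 × 1513 mm
R1: 756 × 1070 mm
R2: 535 × 756 mm
R3: 378 × 535 mm
R4: 267 × 378 mm
→ matches R3.

R3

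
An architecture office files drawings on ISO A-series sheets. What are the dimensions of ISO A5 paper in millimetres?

148 × 210 mm

A0 = 841 × 1189 mm (A0 has area 1 m², aspect 1:√2).
A1: ⌊1189/2⌋ × 841 = 594 × 841 mm
A2: ⌊841/2⌋ × 594 = 420 × 594 mm
A3: ⌊594/2⌋ × 420 = 297 × 420 mm
A4: ⌊420/2⌋ × 297 = 210 × 297 mm
A5: ⌊297/2⌋ × 210 = 148 × 210 mm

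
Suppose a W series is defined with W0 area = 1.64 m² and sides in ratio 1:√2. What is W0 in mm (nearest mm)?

Let the short side be w mm. Then w · w√2 = 1.64 m² = 1,640,000 mm².
w² = 1,640,000/√2, so w ≈ 1076.9 mm; long side = w√2 ≈ 1522.9 mm.

1077 × 1523 mm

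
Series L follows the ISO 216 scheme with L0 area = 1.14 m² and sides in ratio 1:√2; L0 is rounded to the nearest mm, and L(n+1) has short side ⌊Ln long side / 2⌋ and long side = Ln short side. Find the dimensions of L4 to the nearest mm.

Let L0's short side be w mm. w · w√2 = 1.14 m² = 1,140,000 mm², so w ≈ 897.8 mm and w√2 ≈ 1269.7 mm → L0 = 898 × 1270 mm.
L1: ⌊1270/2⌋ × 898 = 635 × 898 mm
L2: ⌊898/2⌋ × 635 = 449 × 635 mm
L3: ⌊635/2⌋ × 449 = 317 × 449 mm
L4: ⌊449/2⌋ × 317 = 224 × 317 mm

224 × 317 mm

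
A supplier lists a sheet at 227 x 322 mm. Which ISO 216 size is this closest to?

Aspect ratio 322/227 ≈ 1.419 — close to the ISO √2 ≈ 1.414.
In the C-series (envelope sizes, between A and B): C4 = 229 × 324 mm.
Off by 4 mm total — nearest standard size.

C4 (229 × 324 mm)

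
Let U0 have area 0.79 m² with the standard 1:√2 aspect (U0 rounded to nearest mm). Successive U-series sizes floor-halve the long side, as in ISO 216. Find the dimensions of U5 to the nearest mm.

132 × 186 mm

Let U0's short side be w mm. w · w√2 = 0.79 m² = 790,000 mm², so w ≈ 747.4 mm and w√2 ≈ 1057.0 mm → U0 = 747 × 1057 mm.
U1: ⌊1057/2⌋ × 747 = 528 × 747 mm
U2: ⌊747/2⌋ × 528 = 373 × 528 mm
U3: ⌊528/2⌋ × 373 = 264 × 373 mm
U4: ⌊373/2⌋ × 264 = 186 × 264 mm
U5: ⌊264/2⌋ × 186 = 132 × 186 mm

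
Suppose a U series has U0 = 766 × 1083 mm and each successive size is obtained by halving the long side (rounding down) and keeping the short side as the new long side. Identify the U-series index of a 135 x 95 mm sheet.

U0: 766 × 1083 mm
U1: 541 × 766 mm
U2: 383 × 541 mm
U3: 270 × 383 mm
U4: 191 × 270 mm
U5: 135 × 191 mm
U6: 95 × 135 mm
U7: 67 × 95 mm
→ matches U6.

U6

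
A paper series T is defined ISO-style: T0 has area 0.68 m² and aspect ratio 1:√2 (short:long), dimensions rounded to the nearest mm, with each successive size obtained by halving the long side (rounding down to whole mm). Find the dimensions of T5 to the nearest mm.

122 × 173 mm

Let T0's short side be w mm. w · w√2 = 0.68 m² = 680,000 mm², so w ≈ 693.4 mm and w√2 ≈ 980.6 mm → T0 = 693 × 981 mm.
T1: ⌊981/2⌋ × 693 = 490 × 693 mm
T2: ⌊693/2⌋ × 490 = 346 × 490 mm
T3: ⌊490/2⌋ × 346 = 245 × 346 mm
T4: ⌊346/2⌋ × 245 = 173 × 245 mm
T5: ⌊245/2⌋ × 173 = 122 × 173 mm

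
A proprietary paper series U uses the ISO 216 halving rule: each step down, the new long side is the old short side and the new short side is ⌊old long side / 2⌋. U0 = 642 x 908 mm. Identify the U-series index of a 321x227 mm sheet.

U3

U0: 642 × 908 mm
U1: 454 × 642 mm
U2: 321 × 454 mm
U3: 227 × 321 mm
U4: 160 × 227 mm
→ matches U3.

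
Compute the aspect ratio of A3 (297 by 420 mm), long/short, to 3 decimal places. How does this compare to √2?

1.414

420 / 297 = 1.414
Matches √2 ≈ 1.414 — the ISO 216 defining ratio.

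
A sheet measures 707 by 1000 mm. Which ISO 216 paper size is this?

Aspect ratio 1000/707 ≈ 1.414 — close to the ISO √2 ≈ 1.414.
In the B-series (B0 = 1000 × 1414 mm): B1 = 707 × 1000 mm.

B1 (707 × 1000 mm)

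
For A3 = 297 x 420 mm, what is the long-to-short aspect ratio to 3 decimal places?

420 / 297 = 1.414
Matches √2 ≈ 1.414 — the ISO 216 defining ratio.

1.414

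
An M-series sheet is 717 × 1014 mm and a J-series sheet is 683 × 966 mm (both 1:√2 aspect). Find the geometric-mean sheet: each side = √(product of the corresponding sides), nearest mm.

Short side: √(717 · 683) = √489711 ≈ 699.8 → 700 mm
Long side: √(1014 · 966) = √979524 ≈ 989.7 → 990 mm

700 × 990 mm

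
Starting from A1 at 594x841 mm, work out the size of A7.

A2: ⌊841/2⌋ × 594 = 420 × 594 mm
A3: ⌊594/2⌋ × 420 = 297 × 420 mm
A4: ⌊420/2⌋ × 297 = 210 × 297 mm
A5: ⌊297/2⌋ × 210 = 148 × 210 mm
A6: ⌊210/2⌋ × 148 = 105 × 148 mm
A7: ⌊148/2⌋ × 105 = 74 × 105 mm

74 × 105 mm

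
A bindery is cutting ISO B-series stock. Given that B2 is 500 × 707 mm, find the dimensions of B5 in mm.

176 × 250 mm

B3: ⌊707/2⌋ × 500 = 353 × 500 mm
B4: ⌊500/2⌋ × 353 = 250 × 353 mm
B5: ⌊353/2⌋ × 250 = 176 × 250 mm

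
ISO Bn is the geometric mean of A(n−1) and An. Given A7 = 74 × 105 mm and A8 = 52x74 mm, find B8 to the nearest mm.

Short side: √(74 · 52) = √3848 ≈ 62.0 → 62 mm
Long side: √(105 · 74) = √7770 ≈ 88.1 → 88 mm

62 × 88 mm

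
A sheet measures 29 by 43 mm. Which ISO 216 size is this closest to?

Aspect ratio 43/29 ≈ 1.483 (ISO target is √2 ≈ 1.414).
In the B-series (B0 = 1000 × 1414 mm): B10 = 31 × 44 mm.
Off by 3 mm total — nearest standard size.

B10 (31 × 44 mm)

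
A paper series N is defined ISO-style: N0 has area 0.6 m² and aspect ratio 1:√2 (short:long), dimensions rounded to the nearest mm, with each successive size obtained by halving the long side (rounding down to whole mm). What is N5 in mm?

Let N0's short side be w mm. w · w√2 = 0.6 m² = 600,000 mm², so w ≈ 651.4 mm and w√2 ≈ 921.2 mm → N0 = 651 × 921 mm.
N1: ⌊921/2⌋ × 651 = 460 × 651 mm
N2: ⌊651/2⌋ × 460 = 325 × 460 mm
N3: ⌊460/2⌋ × 325 = 230 × 325 mm
N4: ⌊325/2⌋ × 230 = 162 × 230 mm
N5: ⌊230/2⌋ × 162 = 115 × 162 mm

115 × 162 mm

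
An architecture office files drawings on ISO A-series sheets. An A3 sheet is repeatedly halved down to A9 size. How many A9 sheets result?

64

Each ISO step halves the sheet: 1 × A3 → 2 × A4 → 4 × A5 → 8 × A6 → …
From A3 to A9 is 6 halving steps: 2^6 = 64.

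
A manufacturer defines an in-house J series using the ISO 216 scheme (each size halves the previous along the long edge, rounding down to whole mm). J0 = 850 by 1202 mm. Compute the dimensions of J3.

300 × 425 mm

J1: ⌊1202/2⌋ × 850 = 601 × 850 mm
J2: ⌊850/2⌋ × 601 = 425 × 601 mm
J3: ⌊601/2⌋ × 425 = 300 × 425 mm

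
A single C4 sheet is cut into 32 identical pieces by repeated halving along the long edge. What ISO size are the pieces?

32 = 2^5, so 5 halving steps.
C4 → C5 → … → C9 after 5 steps.

C9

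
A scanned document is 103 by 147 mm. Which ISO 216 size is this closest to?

Aspect ratio 147/103 ≈ 1.427 — close to the ISO √2 ≈ 1.414.
In the A-series (A0 area = 1 m²): A6 = 105 × 148 mm.
Off by 3 mm total — nearest standard size.

A6 (105 × 148 mm)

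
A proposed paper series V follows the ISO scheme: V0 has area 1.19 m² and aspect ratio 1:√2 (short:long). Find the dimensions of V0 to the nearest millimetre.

Let the short side be w mm. Then w · w√2 = 1.19 m² = 1,190,000 mm².
w² = 1,190,000/√2, so w ≈ 917.3 mm; long side = w√2 ≈ 1297.3 mm.

917 × 1297 mm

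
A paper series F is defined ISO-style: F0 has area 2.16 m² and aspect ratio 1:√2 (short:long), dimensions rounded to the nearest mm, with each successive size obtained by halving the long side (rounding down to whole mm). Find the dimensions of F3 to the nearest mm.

437 × 618 mm

Let F0's short side be w mm. w · w√2 = 2.16 m² = 2,160,000 mm², so w ≈ 1235.9 mm and w√2 ≈ 1747.8 mm → F0 = 1236 × 1748 mm.
F1: ⌊1748/2⌋ × 1236 = 874 × 1236 mm
F2: ⌊1236/2⌋ × 874 = 618 × 874 mm
F3: ⌊874/2⌋ × 618 = 437 × 618 mm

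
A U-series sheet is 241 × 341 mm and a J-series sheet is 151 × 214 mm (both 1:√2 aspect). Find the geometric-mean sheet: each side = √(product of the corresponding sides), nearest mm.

191 × 270 mm

Short side: √(241 · 151) = √36391 ≈ 190.8 → 191 mm
Long side: √(341 · 214) = √72974 ≈ 270.1 → 270 mm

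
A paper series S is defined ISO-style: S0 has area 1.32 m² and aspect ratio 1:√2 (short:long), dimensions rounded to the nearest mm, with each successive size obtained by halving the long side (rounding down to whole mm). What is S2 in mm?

483 × 683 mm

Let S0's short side be w mm. w · w√2 = 1.32 m² = 1,320,000 mm², so w ≈ 966.1 mm and w√2 ≈ 1366.3 mm → S0 = 966 × 1366 mm.
S1: ⌊1366/2⌋ × 966 = 683 × 966 mm
S2: ⌊966/2⌋ × 683 = 483 × 683 mm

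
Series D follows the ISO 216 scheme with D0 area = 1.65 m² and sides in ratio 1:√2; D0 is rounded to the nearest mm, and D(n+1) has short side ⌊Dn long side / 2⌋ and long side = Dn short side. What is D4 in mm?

270 × 382 mm

Let D0's short side be w mm. w · w√2 = 1.65 m² = 1,650,000 mm², so w ≈ 1080.2 mm and w√2 ≈ 1527.6 mm → D0 = 1080 × 1528 mm.
D1: ⌊1528/2⌋ × 1080 = 764 × 1080 mm
D2: ⌊1080/2⌋ × 764 = 540 × 764 mm
D3: ⌊764/2⌋ × 540 = 382 × 540 mm
D4: ⌊540/2⌋ × 382 = 270 × 382 mm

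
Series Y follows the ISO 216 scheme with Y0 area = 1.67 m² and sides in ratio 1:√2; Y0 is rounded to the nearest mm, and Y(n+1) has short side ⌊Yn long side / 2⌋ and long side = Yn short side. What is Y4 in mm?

271 × 384 mm

Let Y0's short side be w mm. w · w√2 = 1.67 m² = 1,670,000 mm², so w ≈ 1086.7 mm and w√2 ≈ 1536.8 mm → Y0 = 1087 × 1537 mm.
Y1: ⌊1537/2⌋ × 1087 = 768 × 1087 mm
Y2: ⌊1087/2⌋ × 768 = 543 × 768 mm
Y3: ⌊768/2⌋ × 543 = 384 × 543 mm
Y4: ⌊543/2⌋ × 384 = 271 × 384 mm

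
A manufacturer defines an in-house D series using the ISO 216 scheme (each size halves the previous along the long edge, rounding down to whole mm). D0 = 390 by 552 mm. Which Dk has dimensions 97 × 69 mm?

D0: 390 × 552 mm
D1: 276 × 390 mm
D2: 195 × 276 mm
D3: 138 × 195 mm
D4: 97 × 138 mm
D5: 69 × 97 mm
D6: 48 × 69 mm
→ matches D5.

D5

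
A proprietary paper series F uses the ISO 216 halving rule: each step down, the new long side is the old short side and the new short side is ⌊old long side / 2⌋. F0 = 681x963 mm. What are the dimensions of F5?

F1 = 481 × 681 mm (from F0 by 1 halving).
F2: ⌊681/2⌋ × 481 = 340 × 481 mm
F3: ⌊481/2⌋ × 340 = 240 × 340 mm
F4: ⌊340/2⌋ × 240 = 170 × 240 mm
F5: ⌊240/2⌋ × 170 = 120 × 170 mm

120 × 170 mm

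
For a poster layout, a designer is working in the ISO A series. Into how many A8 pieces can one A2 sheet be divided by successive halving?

64

Each ISO step halves the sheet: 1 × A2 → 2 × A3 → 4 × A4 → 8 × A5 → …
From A2 to A8 is 6 halving steps: 2^6 = 64.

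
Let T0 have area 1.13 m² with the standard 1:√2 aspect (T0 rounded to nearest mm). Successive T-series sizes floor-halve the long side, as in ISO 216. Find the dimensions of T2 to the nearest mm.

Let T0's short side be w mm. w · w√2 = 1.13 m² = 1,130,000 mm², so w ≈ 893.9 mm and w√2 ≈ 1264.1 mm → T0 = 894 × 1264 mm.
T1: ⌊1264/2⌋ × 894 = 632 × 894 mm
T2: ⌊894/2⌋ × 632 = 447 × 632 mm

447 × 632 mm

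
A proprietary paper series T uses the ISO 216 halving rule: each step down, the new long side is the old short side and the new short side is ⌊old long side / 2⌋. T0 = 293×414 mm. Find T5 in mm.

51 × 73 mm

T1: ⌊414/2⌋ × 293 = 207 × 293 mm
T2: ⌊293/2⌋ × 207 = 146 × 207 mm
T3: ⌊207/2⌋ × 146 = 103 × 146 mm
T4: ⌊146/2⌋ × 103 = 73 × 103 mm
T5: ⌊103/2⌋ × 73 = 51 × 73 mm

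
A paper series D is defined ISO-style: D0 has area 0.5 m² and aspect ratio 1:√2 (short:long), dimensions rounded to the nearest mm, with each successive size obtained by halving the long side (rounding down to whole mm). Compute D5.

Let D0's short side be w mm. w · w√2 = 0.5 m² = 500,000 mm², so w ≈ 594.6 mm and w√2 ≈ 840.9 mm → D0 = 595 × 841 mm.
D1: ⌊841/2⌋ × 595 = 420 × 595 mm
D2: ⌊595/2⌋ × 420 = 297 × 420 mm
D3: ⌊420/2⌋ × 297 = 210 × 297 mm
D4: ⌊297/2⌋ × 210 = 148 × 210 mm
D5: ⌊210/2⌋ × 148 = 105 × 148 mm

105 × 148 mm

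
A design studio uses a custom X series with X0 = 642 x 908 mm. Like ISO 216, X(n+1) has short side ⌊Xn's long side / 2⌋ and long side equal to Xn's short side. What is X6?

X1: ⌊908/2⌋ × 642 = 454 × 642 mm
X2: ⌊642/2⌋ × 454 = 321 × 454 mm
X3: ⌊454/2⌋ × 321 = 227 × 321 mm
X4: ⌊321/2⌋ × 227 = 160 × 227 mm
X5: ⌊227/2⌋ × 160 = 113 × 160 mm
X6: ⌊160/2⌋ × 113 = 80 × 113 mm

80 × 113 mm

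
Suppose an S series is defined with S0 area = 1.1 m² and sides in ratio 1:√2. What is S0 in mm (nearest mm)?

Let the short side be w mm. Then w · w√2 = 1.1 m² = 1,100,000 mm².
w² = 1,100,000/√2, so w ≈ 881.9 mm; long side = w√2 ≈ 1247.3 mm.

882 × 1247 mm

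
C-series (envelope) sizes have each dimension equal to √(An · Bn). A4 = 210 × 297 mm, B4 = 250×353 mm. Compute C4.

229 × 324 mm

Short side: √(210 · 250) = √52500 ≈ 229.1 → 229 mm
Long side: √(297 · 353) = √104841 ≈ 323.8 → 324 mm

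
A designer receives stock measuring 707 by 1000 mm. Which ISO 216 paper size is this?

Aspect ratio 1000/707 ≈ 1.414 — close to the ISO √2 ≈ 1.414.
In the B-series (B0 = 1000 × 1414 mm): B1 = 707 × 1000 mm.

B1 (707 × 1000 mm)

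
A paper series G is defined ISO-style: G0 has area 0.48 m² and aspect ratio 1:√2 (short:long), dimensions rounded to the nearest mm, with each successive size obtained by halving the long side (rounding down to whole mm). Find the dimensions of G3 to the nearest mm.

206 × 291 mm

Let G0's short side be w mm. w · w√2 = 0.48 m² = 480,000 mm², so w ≈ 582.6 mm and w√2 ≈ 823.9 mm → G0 = 583 × 824 mm.
G1: ⌊824/2⌋ × 583 = 412 × 583 mm
G2: ⌊583/2⌋ × 412 = 291 × 412 mm
G3: ⌊412/2⌋ × 291 = 206 × 291 mm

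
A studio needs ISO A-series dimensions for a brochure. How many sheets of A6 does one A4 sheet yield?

A4 = 210 × 297 mm; A6 = 105 × 148 mm.
Each halving step doubles the count; 2 steps from A4 to A6.
2^2 = 4.

4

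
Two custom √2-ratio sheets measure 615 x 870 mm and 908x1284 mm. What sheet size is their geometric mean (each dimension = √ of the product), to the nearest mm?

Short side: √(615 · 908) = √558420 ≈ 747.3 → 747 mm
Long side: √(870 · 1284) = √1117080 ≈ 1056.9 → 1057 mm

747 × 1057 mm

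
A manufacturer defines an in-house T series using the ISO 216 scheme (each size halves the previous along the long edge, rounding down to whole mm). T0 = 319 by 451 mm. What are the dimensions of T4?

T1: ⌊451/2⌋ × 319 = 225 × 319 mm
T2: ⌊319/2⌋ × 225 = 159 × 225 mm
T3: ⌊225/2⌋ × 159 = 112 × 159 mm
T4: ⌊159/2⌋ × 112 = 79 × 112 mm

79 × 112 mm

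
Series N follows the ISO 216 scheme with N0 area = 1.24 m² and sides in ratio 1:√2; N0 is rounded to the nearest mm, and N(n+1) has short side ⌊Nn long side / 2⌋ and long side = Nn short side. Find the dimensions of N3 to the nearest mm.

Let N0's short side be w mm. w · w√2 = 1.24 m² = 1,240,000 mm², so w ≈ 936.4 mm and w√2 ≈ 1324.2 mm → N0 = 936 × 1324 mm.
N1: ⌊1324/2⌋ × 936 = 662 × 936 mm
N2: ⌊936/2⌋ × 662 = 468 × 662 mm
N3: ⌊662/2⌋ × 468 = 331 × 468 mm

331 × 468 mm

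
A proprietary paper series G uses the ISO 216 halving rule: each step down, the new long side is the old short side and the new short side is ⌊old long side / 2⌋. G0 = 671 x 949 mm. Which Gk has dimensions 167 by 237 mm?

G0: 671 × 949 mm
G1: 474 × 671 mm
G2: 335 × 474 mm
G3: 237 × 335 mm
G4: 167 × 237 mm
G5: 118 × 167 mm
→ matches G4.

G4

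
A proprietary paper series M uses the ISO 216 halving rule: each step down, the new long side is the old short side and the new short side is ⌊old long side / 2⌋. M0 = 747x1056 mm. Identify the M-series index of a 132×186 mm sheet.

M0: 747 × 1056 mm
M1: 528 × 747 mm
M2: 373 × 528 mm
M3: 264 × 373 mm
M4: 186 × 264 mm
M5: 132 × 186 mm
M6: 93 × 132 mm
→ matches M5.

M5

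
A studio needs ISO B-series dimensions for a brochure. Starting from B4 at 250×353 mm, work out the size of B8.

62 × 88 mm

B5: ⌊353/2⌋ × 250 = 176 × 250 mm
B6: ⌊250/2⌋ × 176 = 125 × 176 mm
B7: ⌊176/2⌋ × 125 = 88 × 125 mm
B8: ⌊125/2⌋ × 88 = 62 × 88 mm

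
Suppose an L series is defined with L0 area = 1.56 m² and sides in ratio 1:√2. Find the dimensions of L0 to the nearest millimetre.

1050 × 1485 mm

Let the short side be w mm. Then w · w√2 = 1.56 m² = 1,560,000 mm².
w² = 1,560,000/√2, so w ≈ 1050.3 mm; long side = w√2 ≈ 1485.3 mm.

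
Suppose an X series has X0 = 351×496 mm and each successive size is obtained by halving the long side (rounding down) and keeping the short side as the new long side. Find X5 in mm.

62 × 87 mm

X1: ⌊496/2⌋ × 351 = 248 × 351 mm
X2: ⌊351/2⌋ × 248 = 175 × 248 mm
X3: ⌊248/2⌋ × 175 = 124 × 175 mm
X4: ⌊175/2⌋ × 124 = 87 × 124 mm
X5: ⌊124/2⌋ × 87 = 62 × 87 mm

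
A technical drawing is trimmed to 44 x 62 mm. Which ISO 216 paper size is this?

B9 (44 × 62 mm)

Aspect ratio 62/44 ≈ 1.409 — close to the ISO √2 ≈ 1.414.
In the B-series (B0 = 1000 × 1414 mm): B9 = 44 × 62 mm.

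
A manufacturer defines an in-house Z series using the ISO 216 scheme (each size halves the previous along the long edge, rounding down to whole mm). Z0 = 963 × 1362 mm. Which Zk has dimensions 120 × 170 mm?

Z6

Z0: 963 × 1362 mm
Z1: 681 × 963 mm
Z2: 481 × 681 mm
Z3: 340 × 481 mm
Z4: 240 × 340 mm
Z5: 170 × 240 mm
Z6: 120 × 170 mm
Z7: 85 × 120 mm
→ matches Z6.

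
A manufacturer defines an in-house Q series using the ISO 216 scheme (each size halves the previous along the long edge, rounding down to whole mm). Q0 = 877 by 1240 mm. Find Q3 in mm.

Q1: ⌊1240/2⌋ × 877 = 620 × 877 mm
Q2: ⌊877/2⌋ × 620 = 438 × 620 mm
Q3: ⌊620/2⌋ × 438 = 310 × 438 mm

310 × 438 mm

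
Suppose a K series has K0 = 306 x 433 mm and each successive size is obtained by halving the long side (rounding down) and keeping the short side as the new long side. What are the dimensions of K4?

76 × 108 mm

K1: ⌊433/2⌋ × 306 = 216 × 306 mm
K2: ⌊306/2⌋ × 216 = 153 × 216 mm
K3: ⌊216/2⌋ × 153 = 108 × 153 mm
K4: ⌊153/2⌋ × 108 = 76 × 108 mm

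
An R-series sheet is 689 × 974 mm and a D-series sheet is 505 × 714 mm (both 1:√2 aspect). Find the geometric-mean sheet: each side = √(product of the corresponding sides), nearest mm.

590 × 834 mm

Short side: √(689 · 505) = √347945 ≈ 589.9 → 590 mm
Long side: √(974 · 714) = √695436 ≈ 833.9 → 834 mm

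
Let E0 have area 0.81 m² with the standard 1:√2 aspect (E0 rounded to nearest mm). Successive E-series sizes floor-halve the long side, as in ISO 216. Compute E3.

Let E0's short side be w mm. w · w√2 = 0.81 m² = 810,000 mm², so w ≈ 756.8 mm and w√2 ≈ 1070.3 mm → E0 = 757 × 1070 mm.
E1: ⌊1070/2⌋ × 757 = 535 × 757 mm
E2: ⌊757/2⌋ × 535 = 378 × 535 mm
E3: ⌊535/2⌋ × 378 = 267 × 378 mm

267 × 378 mm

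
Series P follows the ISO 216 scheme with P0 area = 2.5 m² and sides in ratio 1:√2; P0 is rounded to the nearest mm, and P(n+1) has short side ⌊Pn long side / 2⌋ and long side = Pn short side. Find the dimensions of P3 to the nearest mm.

470 × 665 mm

Let P0's short side be w mm. w · w√2 = 2.5 m² = 2,500,000 mm², so w ≈ 1329.6 mm and w√2 ≈ 1880.3 mm → P0 = 1330 × 1880 mm.
P1: ⌊1880/2⌋ × 1330 = 940 × 1330 mm
P2: ⌊1330/2⌋ × 940 = 665 × 940 mm
P3: ⌊940/2⌋ × 665 = 470 × 665 mm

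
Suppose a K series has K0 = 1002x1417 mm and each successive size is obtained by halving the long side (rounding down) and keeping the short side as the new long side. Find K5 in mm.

K1: ⌊1417/2⌋ × 1002 = 708 × 1002 mm
K2: ⌊1002/2⌋ × 708 = 501 × 708 mm
K3: ⌊708/2⌋ × 501 = 354 × 501 mm
K4: ⌊501/2⌋ × 354 = 250 × 354 mm
K5: ⌊354/2⌋ × 250 = 177 × 250 mm

177 × 250 mm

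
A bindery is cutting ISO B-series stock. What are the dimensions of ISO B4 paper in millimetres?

B0 = 1000 × 1414 mm (B0 has a 1000 mm short side, aspect 1:√2).
B1: ⌊1414/2⌋ × 1000 = 707 × 1000 mm
B2: ⌊1000/2⌋ × 707 = 500 × 707 mm
B3: ⌊707/2⌋ × 500 = 353 × 500 mm
B4: ⌊500/2⌋ × 353 = 250 × 353 mm

250 × 353 mm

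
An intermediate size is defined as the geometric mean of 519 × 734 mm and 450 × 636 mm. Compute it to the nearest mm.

Short side: √(519 · 450) = √233550 ≈ 483.3 → 483 mm
Long side: √(734 · 636) = √466824 ≈ 683.2 → 683 mm

483 × 683 mm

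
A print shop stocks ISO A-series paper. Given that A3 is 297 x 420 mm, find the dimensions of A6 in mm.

105 × 148 mm

A4: ⌊420/2⌋ × 297 = 210 × 297 mm
A5: ⌊297/2⌋ × 210 = 148 × 210 mm
A6: ⌊210/2⌋ × 148 = 105 × 148 mm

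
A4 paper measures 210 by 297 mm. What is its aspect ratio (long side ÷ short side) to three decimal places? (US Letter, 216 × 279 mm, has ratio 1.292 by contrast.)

297 / 210 = 1.414
Matches √2 ≈ 1.414 — the ISO 216 defining ratio.

1.414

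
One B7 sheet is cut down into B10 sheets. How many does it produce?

8

B7 = 88 × 125 mm; B10 = 31 × 44 mm.
Each halving step doubles the count; 3 steps from B7 to B10.
2^3 = 8.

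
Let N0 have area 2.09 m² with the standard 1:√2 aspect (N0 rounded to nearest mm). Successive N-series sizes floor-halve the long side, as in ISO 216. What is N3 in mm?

Let N0's short side be w mm. w · w√2 = 2.09 m² = 2,090,000 mm², so w ≈ 1215.7 mm and w√2 ≈ 1719.2 mm → N0 = 1216 × 1719 mm.
N1: ⌊1719/2⌋ × 1216 = 859 × 1216 mm
N2: ⌊1216/2⌋ × 859 = 608 × 859 mm
N3: ⌊859/2⌋ × 608 = 429 × 608 mm

429 × 608 mm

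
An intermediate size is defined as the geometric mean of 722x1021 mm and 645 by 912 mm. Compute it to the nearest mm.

682 × 965 mm

Short side: √(722 · 645) = √465690 ≈ 682.4 → 682 mm
Long side: √(1021 · 912) = √931152 ≈ 965.0 → 965 mm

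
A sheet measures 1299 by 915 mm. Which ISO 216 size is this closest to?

Aspect ratio 1299/915 ≈ 1.420 — close to the ISO √2 ≈ 1.414.
In the C-series (envelope sizes, between A and B): C0 = 917 × 1297 mm.
Off by 4 mm total — nearest standard size.

C0 (917 × 1297 mm)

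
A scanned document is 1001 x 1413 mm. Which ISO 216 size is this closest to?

Aspect ratio 1413/1001 ≈ 1.412 — close to the ISO √2 ≈ 1.414.
In the B-series (B0 = 1000 × 1414 mm): B0 = 1000 × 1414 mm.
Off by 2 mm total — nearest standard size.

B0 (1000 × 1414 mm)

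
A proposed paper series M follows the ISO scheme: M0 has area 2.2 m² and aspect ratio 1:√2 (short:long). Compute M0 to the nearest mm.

1247 × 1764 mm

Let the short side be w mm. Then w · w√2 = 2.2 m² = 2,200,000 mm².
w² = 2,200,000/√2, so w ≈ 1247.3 mm; long side = w√2 ≈ 1763.9 mm.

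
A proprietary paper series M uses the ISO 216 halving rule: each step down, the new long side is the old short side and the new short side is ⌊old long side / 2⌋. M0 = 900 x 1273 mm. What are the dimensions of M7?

79 × 112 mm

M1 = 636 × 900 mm (from M0 by 1 halving).
M2: ⌊900/2⌋ × 636 = 450 × 636 mm
M3: ⌊636/2⌋ × 450 = 318 × 450 mm
M4: ⌊450/2⌋ × 318 = 225 × 318 mm
M5: ⌊318/2⌋ × 225 = 159 × 225 mm
M6: ⌊225/2⌋ × 159 = 112 × 159 mm
M7: ⌊159/2⌋ × 112 = 79 × 112 mm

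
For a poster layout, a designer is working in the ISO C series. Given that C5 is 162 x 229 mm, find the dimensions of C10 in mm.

C6: ⌊229/2⌋ × 162 = 114 × 162 mm
C7: ⌊162/2⌋ × 114 = 81 × 114 mm
C8: ⌊114/2⌋ × 81 = 57 × 81 mm
C9: ⌊81/2⌋ × 57 = 40 × 57 mm
C10: ⌊57/2⌋ × 40 = 28 × 40 mm

28 × 40 mm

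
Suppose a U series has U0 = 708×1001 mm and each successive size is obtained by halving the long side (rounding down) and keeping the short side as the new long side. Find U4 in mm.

U1 = 500 × 708 mm (from U0 by 1 halving).
U2: ⌊708/2⌋ × 500 = 354 × 500 mm
U3: ⌊500/2⌋ × 354 = 250 × 354 mm
U4: ⌊354/2⌋ × 250 = 177 × 250 mm

177 × 250 mm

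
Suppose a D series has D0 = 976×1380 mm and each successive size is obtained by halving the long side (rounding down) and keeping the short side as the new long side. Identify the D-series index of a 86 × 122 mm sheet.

D7

D0: 976 × 1380 mm
D1: 690 × 976 mm
D2: 488 × 690 mm
D3: 345 × 488 mm
D4: 244 × 345 mm
D5: 172 × 244 mm
D6: 122 × 172 mm
D7: 86 × 122 mm
D8: 61 × 86 mm
→ matches D7.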